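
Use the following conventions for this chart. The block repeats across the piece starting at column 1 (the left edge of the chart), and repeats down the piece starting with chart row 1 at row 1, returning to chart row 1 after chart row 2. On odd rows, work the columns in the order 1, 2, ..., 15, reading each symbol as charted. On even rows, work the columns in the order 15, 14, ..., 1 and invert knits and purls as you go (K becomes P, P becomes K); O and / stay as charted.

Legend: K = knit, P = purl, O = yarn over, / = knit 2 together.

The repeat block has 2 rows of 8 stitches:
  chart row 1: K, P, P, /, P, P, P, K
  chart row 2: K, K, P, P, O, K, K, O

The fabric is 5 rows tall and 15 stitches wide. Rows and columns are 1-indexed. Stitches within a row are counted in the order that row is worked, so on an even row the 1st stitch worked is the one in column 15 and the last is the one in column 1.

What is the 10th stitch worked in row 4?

For row 4: chart row = ((4-1) mod 2) + 1 = 2; this is a WS (even) row.
Chart row 2 tiled across columns 1-15: K K P P O K K O K K P P O K K
WS: work from column 15 back to column 1 (reverse the tiled row), swapping K<->P (O and / unchanged).
Row 4 as worked: P P O K K P P O P P O K K P P
Stitch 10 in working order -> P

Result:
P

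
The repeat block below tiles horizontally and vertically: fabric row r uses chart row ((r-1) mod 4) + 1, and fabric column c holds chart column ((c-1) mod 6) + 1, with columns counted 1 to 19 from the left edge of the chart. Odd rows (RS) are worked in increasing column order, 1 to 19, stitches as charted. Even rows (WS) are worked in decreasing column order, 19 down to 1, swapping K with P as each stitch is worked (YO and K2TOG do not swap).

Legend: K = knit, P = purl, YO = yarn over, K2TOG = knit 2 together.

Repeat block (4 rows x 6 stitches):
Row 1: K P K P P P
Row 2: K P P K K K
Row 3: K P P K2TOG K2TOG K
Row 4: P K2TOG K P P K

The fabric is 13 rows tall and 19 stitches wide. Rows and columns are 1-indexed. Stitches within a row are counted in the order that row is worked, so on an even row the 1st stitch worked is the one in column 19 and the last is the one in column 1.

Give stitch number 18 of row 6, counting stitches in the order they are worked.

Row 6 uses chart row ((6-1) mod 4)+1 = 2. Row 6 is even, so WS.
Chart row 2 tiled across columns 1-19: K P P K K K K P P K K K K P P K K K K
Wrong side: read the tiled row from column 19 down to 1 and exchange K with P (leave YO, K2TOG).
Row 6 as worked: P P P P K K P P P P K K P P P P K K P
Stitch 18 in working order -> K

== STITCH ==
K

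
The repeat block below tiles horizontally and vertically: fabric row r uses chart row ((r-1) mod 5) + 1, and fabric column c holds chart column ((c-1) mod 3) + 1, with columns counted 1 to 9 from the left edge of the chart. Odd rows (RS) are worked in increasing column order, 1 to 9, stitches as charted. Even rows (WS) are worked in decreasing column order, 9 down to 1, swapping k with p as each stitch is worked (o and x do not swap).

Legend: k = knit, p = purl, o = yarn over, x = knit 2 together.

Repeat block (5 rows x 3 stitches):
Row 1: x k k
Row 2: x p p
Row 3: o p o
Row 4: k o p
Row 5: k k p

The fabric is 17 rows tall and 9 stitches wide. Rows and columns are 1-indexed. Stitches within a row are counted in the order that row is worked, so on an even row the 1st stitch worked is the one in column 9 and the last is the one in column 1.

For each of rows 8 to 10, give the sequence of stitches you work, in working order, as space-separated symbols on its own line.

Row 8: chart row 3, WS - tiled (columns 1-9): o p o o p o o p o; work from column 9 back to 1 with k<->p swapped.
Row 9: chart row 4, RS - tile across columns 1-9 and work as-is.
Row 10: chart row 5, WS - tiled (columns 1-9): k k p k k p k k p; work from column 9 back to 1 with k<->p swapped.

== ROWS AS WORKED ==
o k o o k o o k o
k o p k o p k o p
k p p k p p k p p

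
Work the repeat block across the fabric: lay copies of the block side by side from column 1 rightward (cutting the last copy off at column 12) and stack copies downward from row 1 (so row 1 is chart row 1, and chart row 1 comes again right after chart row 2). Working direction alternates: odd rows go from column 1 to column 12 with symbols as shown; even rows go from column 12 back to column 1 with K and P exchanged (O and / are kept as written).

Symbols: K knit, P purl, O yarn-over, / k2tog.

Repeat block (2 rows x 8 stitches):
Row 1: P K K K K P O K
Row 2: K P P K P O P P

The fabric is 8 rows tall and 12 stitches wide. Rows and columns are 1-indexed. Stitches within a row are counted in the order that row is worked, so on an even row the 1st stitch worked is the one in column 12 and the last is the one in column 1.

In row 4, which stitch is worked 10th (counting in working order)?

== STITCH ==
K

Derivation:
For row 4: chart row = ((4-1) mod 2) + 1 = 2; this is a WS (even) row.
Chart row 2 tiled across columns 1-12: K P P K P O P P K P P K
WS: work from column 12 back to column 1 (reverse the tiled row), swapping K<->P (O and / unchanged).
Row 4 as worked: P K K P K K O K P K K P
Stitch 10 in working order -> K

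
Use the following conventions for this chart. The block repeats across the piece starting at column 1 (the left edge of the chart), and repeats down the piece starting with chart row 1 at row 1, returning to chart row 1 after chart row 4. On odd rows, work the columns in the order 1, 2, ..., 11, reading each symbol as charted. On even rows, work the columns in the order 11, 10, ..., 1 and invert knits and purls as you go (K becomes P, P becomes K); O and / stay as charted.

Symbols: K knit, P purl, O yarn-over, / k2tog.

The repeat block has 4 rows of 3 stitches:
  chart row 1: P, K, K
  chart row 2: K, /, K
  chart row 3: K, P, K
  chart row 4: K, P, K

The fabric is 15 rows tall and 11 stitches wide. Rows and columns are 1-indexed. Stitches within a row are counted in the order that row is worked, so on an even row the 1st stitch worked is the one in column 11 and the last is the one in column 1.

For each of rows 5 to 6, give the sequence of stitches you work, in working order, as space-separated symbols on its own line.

Row 5: chart row 1, RS - tile across columns 1-11 and work as-is.
Row 6: chart row 2, WS - tiled (columns 1-11): K / K K / K K / K K /; work from column 11 back to 1 with K<->P swapped.

Rows as worked:
P K K P K K P K K P K
/ P P / P P / P P / P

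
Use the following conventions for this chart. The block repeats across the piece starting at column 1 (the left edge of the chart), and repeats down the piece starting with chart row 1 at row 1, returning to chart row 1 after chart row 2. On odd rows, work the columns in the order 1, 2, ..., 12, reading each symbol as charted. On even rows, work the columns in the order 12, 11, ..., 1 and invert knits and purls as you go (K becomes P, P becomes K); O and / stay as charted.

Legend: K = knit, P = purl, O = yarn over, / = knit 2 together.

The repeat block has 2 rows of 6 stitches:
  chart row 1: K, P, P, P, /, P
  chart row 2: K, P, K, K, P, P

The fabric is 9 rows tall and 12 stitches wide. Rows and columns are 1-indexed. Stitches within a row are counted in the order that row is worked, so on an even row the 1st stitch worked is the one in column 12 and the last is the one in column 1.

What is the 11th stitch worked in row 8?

== STITCH ==
K

Derivation:
Row 8: (8-1) mod 2 = 1, so use chart row 2. Even row -> WS.
Chart row 2 tiled across columns 1-12: K P K K P P K P K K P P
Wrong side: read the tiled row from column 12 down to 1 and exchange K with P (leave O, /).
Row 8 as worked: K K P P K P K K P P K P
The 11th stitch worked is K.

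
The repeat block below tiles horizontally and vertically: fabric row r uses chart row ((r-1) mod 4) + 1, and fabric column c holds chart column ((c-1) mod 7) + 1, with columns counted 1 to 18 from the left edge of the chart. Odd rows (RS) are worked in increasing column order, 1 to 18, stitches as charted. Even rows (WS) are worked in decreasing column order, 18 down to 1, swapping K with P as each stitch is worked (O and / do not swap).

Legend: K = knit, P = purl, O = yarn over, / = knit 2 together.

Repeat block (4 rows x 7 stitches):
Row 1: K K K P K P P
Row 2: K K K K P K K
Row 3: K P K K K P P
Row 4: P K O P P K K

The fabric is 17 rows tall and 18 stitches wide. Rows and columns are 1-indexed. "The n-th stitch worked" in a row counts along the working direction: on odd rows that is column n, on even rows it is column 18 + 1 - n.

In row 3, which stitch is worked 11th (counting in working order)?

Row 3 uses chart row ((3-1) mod 4)+1 = 3. Row 3 is odd, so RS.
Chart row 3 tiled across columns 1-18: K P K K K P P K P K K K P P K P K K
Right side: take the tiled row as-is (worked left to right from column 1).
Counting 11 along the worked row gives K.

== STITCH ==
K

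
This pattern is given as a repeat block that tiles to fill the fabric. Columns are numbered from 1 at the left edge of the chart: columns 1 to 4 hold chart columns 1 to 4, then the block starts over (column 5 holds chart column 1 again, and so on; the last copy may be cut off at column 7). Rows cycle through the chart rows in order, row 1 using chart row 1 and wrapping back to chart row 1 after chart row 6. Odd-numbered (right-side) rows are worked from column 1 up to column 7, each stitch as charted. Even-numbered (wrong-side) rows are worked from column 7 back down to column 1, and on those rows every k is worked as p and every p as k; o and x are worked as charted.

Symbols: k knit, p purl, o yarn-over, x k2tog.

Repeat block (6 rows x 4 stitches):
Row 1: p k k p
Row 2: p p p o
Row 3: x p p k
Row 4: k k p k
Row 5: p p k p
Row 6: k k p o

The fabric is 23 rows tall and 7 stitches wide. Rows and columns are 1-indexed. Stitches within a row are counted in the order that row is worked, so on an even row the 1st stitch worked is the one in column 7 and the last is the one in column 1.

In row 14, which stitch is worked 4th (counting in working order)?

For row 14: chart row = ((14-1) mod 6) + 1 = 2; this is a WS (even) row.
Chart row 2 tiled across columns 1-7: p p p o p p p
WS row: flip the tiled sequence (start at column 7) and apply k<->p; o and x stay.
Row 14 as worked: k k k o k k k
Stitch 4 in working order -> o

== STITCH ==
o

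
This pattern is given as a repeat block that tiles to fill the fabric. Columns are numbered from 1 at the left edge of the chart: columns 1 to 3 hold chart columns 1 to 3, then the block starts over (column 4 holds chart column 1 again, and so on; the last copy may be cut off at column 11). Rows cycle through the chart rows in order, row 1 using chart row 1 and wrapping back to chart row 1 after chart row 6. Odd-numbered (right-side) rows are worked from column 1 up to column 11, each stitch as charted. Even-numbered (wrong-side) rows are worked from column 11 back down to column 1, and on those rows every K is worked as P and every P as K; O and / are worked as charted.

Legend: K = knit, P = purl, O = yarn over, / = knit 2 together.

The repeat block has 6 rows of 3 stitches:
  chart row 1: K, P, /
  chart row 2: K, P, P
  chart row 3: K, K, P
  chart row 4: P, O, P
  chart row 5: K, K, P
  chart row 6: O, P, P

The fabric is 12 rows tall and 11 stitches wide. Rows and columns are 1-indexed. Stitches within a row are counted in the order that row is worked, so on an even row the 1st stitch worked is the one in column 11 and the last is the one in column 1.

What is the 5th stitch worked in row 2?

Result:
P

Derivation:
Row 2: (2-1) mod 6 = 1, so use chart row 2. Even row -> WS.
Chart row 2 tiled across columns 1-11: K P P K P P K P P K P
WS: work from column 11 back to column 1 (reverse the tiled row), swapping K<->P (O and / unchanged).
Row 2 as worked: K P K K P K K P K K P
The 5th stitch worked is P.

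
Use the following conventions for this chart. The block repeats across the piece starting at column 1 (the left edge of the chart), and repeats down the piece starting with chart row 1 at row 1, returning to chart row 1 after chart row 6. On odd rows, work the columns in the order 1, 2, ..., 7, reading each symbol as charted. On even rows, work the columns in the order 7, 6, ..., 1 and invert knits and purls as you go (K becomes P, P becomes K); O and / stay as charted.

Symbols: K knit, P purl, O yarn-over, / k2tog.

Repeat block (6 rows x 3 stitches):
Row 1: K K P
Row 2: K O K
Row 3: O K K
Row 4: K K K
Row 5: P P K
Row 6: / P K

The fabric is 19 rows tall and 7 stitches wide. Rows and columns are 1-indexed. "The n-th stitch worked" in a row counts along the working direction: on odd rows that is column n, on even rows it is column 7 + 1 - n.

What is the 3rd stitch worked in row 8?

Row 8: (8-1) mod 6 = 1, so use chart row 2. Even row -> WS.
Chart row 2 tiled across columns 1-7: K O K K O K K
WS row: flip the tiled sequence (start at column 7) and apply K<->P; O and / stay.
Row 8 as worked: P P O P P O P
Counting 3 along the worked row gives O.

Result:
O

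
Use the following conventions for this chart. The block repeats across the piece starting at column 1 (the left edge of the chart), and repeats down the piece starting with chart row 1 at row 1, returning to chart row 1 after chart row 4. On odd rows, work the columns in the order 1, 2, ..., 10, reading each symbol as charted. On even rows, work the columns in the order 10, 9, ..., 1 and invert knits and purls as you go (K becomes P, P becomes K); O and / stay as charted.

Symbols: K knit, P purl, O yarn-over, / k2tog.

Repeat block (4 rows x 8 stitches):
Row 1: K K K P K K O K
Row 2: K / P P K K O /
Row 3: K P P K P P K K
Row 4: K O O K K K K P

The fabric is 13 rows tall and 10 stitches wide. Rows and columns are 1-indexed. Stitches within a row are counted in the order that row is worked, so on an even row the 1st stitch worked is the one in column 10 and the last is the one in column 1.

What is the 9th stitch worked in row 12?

Result:
O

Derivation:
Row 12 uses chart row ((12-1) mod 4)+1 = 4. Row 12 is even, so WS.
Chart row 4 tiled across columns 1-10: K O O K K K K P K O
WS: work from column 10 back to column 1 (reverse the tiled row), swapping K<->P (O and / unchanged).
Row 12 as worked: O P K P P P P O O P
The 9th stitch worked is O.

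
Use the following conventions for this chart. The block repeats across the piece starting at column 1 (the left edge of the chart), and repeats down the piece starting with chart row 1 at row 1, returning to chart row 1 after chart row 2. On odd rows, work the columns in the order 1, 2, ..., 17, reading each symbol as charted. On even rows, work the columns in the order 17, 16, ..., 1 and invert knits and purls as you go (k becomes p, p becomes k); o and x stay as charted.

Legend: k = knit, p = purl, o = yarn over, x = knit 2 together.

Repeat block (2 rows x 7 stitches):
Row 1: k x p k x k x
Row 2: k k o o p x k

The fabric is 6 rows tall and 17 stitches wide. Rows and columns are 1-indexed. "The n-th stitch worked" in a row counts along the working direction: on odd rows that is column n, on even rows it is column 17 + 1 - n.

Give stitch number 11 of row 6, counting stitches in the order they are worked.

Row 6: (6-1) mod 2 = 1, so use chart row 2. Even row -> WS.
Chart row 2 tiled across columns 1-17: k k o o p x k k k o o p x k k k o
WS row: flip the tiled sequence (start at column 17) and apply k<->p; o and x stay.
Row 6 as worked: o p p p x k o o p p p x k o o p p
The 11th stitch worked is p.

Stitch:
p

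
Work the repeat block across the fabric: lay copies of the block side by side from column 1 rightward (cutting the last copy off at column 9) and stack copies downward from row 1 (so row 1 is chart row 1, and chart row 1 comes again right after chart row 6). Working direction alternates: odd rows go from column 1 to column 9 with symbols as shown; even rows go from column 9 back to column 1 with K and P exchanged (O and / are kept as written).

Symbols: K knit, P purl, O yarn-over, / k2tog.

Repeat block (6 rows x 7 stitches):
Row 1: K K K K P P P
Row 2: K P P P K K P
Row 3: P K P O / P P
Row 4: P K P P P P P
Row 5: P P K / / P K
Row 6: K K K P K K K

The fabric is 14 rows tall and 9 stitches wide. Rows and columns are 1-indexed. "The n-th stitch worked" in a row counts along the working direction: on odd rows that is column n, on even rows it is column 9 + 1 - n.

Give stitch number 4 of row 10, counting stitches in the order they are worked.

Stitch:
K

Derivation:
Row 10: (10-1) mod 6 = 3, so use chart row 4. Even row -> WS.
Chart row 4 tiled across columns 1-9: P K P P P P P P K
WS row: flip the tiled sequence (start at column 9) and apply K<->P; O and / stay.
Row 10 as worked: P K K K K K K P K
The 4th stitch worked is K.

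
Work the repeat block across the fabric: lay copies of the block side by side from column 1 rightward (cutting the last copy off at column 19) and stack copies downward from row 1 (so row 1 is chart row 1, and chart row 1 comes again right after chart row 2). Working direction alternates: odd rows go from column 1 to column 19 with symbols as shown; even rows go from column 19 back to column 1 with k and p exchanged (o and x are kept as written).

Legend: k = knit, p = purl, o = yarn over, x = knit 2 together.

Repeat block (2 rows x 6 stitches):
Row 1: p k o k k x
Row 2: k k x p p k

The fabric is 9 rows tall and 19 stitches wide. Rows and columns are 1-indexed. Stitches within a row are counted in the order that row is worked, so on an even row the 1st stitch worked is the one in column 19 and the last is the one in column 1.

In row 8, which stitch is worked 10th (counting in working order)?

== STITCH ==
k

Derivation:
Row 8 uses chart row ((8-1) mod 2)+1 = 2. Row 8 is even, so WS.
Chart row 2 tiled across columns 1-19: k k x p p k k k x p p k k k x p p k k
WS row: flip the tiled sequence (start at column 19) and apply k<->p; o and x stay.
Row 8 as worked: p p k k x p p p k k x p p p k k x p p
The 10th stitch worked is k.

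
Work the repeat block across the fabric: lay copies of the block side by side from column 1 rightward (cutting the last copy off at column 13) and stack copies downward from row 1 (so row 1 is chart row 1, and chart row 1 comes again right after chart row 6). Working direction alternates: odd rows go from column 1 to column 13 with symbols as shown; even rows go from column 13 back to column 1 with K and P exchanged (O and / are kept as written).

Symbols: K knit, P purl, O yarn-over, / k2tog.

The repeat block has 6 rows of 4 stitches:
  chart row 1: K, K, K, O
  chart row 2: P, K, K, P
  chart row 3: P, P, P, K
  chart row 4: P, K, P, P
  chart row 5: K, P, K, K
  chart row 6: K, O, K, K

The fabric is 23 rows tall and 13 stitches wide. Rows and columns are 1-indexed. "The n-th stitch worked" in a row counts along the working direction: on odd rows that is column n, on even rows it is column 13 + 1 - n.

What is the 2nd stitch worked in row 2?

For row 2: chart row = ((2-1) mod 6) + 1 = 2; this is a WS (even) row.
Chart row 2 tiled across columns 1-13: P K K P P K K P P K K P P
WS row: flip the tiled sequence (start at column 13) and apply K<->P; O and / stay.
Row 2 as worked: K K P P K K P P K K P P K
Counting 2 along the worked row gives K.

== STITCH ==
K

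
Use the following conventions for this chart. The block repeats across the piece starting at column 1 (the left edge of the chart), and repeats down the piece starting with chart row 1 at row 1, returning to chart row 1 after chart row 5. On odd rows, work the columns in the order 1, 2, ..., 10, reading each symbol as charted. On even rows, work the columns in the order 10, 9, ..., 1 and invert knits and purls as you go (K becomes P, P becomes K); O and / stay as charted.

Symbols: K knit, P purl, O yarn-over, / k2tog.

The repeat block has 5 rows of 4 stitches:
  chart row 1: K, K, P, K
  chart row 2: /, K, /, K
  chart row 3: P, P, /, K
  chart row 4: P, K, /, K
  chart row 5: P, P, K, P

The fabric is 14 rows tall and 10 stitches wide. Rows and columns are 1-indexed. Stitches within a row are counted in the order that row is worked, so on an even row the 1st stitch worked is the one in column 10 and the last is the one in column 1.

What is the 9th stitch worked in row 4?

For row 4: chart row = ((4-1) mod 5) + 1 = 4; this is a WS (even) row.
Chart row 4 tiled across columns 1-10: P K / K P K / K P K
WS: work from column 10 back to column 1 (reverse the tiled row), swapping K<->P (O and / unchanged).
Row 4 as worked: P K P / P K P / P K
Stitch 9 in working order -> P

== STITCH ==
P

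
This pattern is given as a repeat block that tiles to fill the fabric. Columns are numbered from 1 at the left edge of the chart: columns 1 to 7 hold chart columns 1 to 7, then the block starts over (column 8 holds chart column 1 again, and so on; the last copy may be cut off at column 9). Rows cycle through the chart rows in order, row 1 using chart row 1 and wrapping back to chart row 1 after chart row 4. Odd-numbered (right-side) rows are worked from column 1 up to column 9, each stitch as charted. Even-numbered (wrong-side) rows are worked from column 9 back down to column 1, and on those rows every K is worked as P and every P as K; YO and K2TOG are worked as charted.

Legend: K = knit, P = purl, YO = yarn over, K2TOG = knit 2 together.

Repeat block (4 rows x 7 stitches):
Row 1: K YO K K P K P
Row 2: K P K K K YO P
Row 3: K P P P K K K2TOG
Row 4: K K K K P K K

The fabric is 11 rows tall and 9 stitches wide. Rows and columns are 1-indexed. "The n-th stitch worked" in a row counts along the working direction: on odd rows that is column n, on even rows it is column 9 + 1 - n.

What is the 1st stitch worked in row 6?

== STITCH ==
K

Derivation:
For row 6: chart row = ((6-1) mod 4) + 1 = 2; this is a WS (even) row.
Chart row 2 tiled across columns 1-9: K P K K K YO P K P
WS: work from column 9 back to column 1 (reverse the tiled row), swapping K<->P (YO and K2TOG unchanged).
Row 6 as worked: K P K YO P P P K P
Stitch 1 in working order -> K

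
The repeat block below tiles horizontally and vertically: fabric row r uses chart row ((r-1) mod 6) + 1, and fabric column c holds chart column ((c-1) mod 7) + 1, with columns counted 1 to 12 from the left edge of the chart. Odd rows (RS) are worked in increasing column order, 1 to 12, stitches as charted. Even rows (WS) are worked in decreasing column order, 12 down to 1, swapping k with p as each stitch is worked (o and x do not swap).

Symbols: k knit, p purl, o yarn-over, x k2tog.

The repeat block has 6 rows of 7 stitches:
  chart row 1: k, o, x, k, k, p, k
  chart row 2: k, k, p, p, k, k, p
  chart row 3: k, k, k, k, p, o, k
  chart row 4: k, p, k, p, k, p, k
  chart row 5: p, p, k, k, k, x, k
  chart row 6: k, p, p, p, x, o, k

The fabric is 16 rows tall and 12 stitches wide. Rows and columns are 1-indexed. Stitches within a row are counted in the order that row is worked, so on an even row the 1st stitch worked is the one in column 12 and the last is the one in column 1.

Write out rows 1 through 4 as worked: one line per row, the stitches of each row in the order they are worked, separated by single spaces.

== ROWS AS WORKED ==
k o x k k p k k o x k k
p k k p p k p p k k p p
k k k k p o k k k k k p
p k p k p p k p k p k p

Derivation:
Row 1: chart row 1, RS - tile across columns 1-12 and work as-is.
Row 2: chart row 2, WS - tiled (columns 1-12): k k p p k k p k k p p k; work from column 12 back to 1 with k<->p swapped.
Row 3: chart row 3, RS - tile across columns 1-12 and work as-is.
Row 4: chart row 4, WS - tiled (columns 1-12): k p k p k p k k p k p k; work from column 12 back to 1 with k<->p swapped.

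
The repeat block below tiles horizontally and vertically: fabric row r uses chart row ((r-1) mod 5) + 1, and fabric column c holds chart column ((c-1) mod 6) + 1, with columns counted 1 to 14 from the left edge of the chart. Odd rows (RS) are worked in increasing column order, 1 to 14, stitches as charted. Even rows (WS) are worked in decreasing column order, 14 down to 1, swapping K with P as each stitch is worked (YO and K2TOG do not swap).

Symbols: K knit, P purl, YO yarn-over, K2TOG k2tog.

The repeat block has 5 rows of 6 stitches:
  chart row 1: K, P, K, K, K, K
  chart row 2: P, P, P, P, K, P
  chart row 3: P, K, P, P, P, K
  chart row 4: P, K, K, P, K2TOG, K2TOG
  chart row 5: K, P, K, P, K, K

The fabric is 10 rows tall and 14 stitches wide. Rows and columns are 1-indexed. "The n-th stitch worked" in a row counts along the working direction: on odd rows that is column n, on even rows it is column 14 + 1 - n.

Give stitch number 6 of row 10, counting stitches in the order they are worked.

== STITCH ==
P

Derivation:
For row 10: chart row = ((10-1) mod 5) + 1 = 5; this is a WS (even) row.
Chart row 5 tiled across columns 1-14: K P K P K K K P K P K K K P
Wrong side: read the tiled row from column 14 down to 1 and exchange K with P (leave YO, K2TOG).
Row 10 as worked: K P P P K P K P P P K P K P
Stitch 6 in working order -> P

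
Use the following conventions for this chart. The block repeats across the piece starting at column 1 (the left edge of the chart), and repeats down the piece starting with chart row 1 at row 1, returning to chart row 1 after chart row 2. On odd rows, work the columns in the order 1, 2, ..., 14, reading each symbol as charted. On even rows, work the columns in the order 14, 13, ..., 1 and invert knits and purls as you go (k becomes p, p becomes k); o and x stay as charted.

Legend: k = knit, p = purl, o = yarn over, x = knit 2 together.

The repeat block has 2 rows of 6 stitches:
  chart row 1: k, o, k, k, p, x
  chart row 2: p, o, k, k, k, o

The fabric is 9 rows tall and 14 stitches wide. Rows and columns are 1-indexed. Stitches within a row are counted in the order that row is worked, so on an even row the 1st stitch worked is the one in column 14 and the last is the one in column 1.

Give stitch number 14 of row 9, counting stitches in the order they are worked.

Row 9: (9-1) mod 2 = 0, so use chart row 1. Odd row -> RS.
Chart row 1 tiled across columns 1-14: k o k k p x k o k k p x k o
RS: work column 1 to column 14, symbols as charted — the tiled row is the row as worked.
Stitch 14 in working order -> o

== STITCH ==
o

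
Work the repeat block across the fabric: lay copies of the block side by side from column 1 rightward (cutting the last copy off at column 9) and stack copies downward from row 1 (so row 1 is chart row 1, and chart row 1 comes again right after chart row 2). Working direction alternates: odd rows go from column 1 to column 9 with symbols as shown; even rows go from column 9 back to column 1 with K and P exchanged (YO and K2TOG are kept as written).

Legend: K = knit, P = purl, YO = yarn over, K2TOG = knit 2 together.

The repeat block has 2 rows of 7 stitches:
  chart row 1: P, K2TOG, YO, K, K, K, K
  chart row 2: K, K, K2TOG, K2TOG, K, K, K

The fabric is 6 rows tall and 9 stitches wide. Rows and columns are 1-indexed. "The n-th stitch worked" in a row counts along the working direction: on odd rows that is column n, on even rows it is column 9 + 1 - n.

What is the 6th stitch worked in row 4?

Stitch:
K2TOG

Derivation:
Row 4 uses chart row ((4-1) mod 2)+1 = 2. Row 4 is even, so WS.
Chart row 2 tiled across columns 1-9: K K K2TOG K2TOG K K K K K
Wrong side: read the tiled row from column 9 down to 1 and exchange K with P (leave YO, K2TOG).
Row 4 as worked: P P P P P K2TOG K2TOG P P
The 6th stitch worked is K2TOG.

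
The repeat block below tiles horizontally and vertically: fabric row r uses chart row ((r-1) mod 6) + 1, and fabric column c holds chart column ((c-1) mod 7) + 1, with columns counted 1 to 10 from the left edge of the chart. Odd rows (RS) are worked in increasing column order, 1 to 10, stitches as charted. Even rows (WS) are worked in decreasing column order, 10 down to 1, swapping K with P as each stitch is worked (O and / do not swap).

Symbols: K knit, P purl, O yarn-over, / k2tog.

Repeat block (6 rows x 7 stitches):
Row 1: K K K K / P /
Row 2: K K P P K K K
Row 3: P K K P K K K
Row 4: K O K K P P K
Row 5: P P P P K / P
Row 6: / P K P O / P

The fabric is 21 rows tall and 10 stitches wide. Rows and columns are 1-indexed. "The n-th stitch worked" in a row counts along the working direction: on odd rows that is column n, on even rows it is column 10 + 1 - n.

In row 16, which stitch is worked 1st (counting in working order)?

Result:
P

Derivation:
For row 16: chart row = ((16-1) mod 6) + 1 = 4; this is a WS (even) row.
Chart row 4 tiled across columns 1-10: K O K K P P K K O K
WS row: flip the tiled sequence (start at column 10) and apply K<->P; O and / stay.
Row 16 as worked: P O P P K K P P O P
The 1st stitch worked is P.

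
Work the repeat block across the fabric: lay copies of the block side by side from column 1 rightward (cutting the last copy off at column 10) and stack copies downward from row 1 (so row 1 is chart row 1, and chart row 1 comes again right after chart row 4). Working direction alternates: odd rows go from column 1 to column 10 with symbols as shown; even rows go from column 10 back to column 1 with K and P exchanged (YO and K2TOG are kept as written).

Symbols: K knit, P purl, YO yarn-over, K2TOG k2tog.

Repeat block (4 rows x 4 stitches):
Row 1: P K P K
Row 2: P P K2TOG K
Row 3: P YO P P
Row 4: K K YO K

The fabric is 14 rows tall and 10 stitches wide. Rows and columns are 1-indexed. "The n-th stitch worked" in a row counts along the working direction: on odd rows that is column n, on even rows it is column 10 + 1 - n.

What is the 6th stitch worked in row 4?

Row 4 uses chart row ((4-1) mod 4)+1 = 4. Row 4 is even, so WS.
Chart row 4 tiled across columns 1-10: K K YO K K K YO K K K
WS: work from column 10 back to column 1 (reverse the tiled row), swapping K<->P (YO and K2TOG unchanged).
Row 4 as worked: P P P YO P P P YO P P
Counting 6 along the worked row gives P.

Stitch:
P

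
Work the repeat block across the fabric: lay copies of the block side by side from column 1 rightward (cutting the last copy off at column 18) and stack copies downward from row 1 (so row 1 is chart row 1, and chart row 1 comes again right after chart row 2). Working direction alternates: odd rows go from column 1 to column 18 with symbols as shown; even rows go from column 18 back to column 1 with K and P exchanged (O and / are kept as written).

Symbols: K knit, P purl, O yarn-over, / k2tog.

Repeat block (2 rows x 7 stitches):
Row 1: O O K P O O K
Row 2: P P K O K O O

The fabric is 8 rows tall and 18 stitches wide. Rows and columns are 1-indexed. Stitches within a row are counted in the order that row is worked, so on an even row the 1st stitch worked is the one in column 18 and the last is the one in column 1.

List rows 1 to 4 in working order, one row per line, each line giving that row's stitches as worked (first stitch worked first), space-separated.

Rows as worked:
O O K P O O K O O K P O O K O O K P
O P K K O O P O P K K O O P O P K K
O O K P O O K O O K P O O K O O K P
O P K K O O P O P K K O O P O P K K

Derivation:
Row 1: chart row 1, RS - tile across columns 1-18 and work as-is.
Row 2: chart row 2, WS - tiled (columns 1-18): P P K O K O O P P K O K O O P P K O; work from column 18 back to 1 with K<->P swapped.
Row 3: chart row 1, RS - tile across columns 1-18 and work as-is.
Row 4: chart row 2, WS - tiled (columns 1-18): P P K O K O O P P K O K O O P P K O; work from column 18 back to 1 with K<->P swapped.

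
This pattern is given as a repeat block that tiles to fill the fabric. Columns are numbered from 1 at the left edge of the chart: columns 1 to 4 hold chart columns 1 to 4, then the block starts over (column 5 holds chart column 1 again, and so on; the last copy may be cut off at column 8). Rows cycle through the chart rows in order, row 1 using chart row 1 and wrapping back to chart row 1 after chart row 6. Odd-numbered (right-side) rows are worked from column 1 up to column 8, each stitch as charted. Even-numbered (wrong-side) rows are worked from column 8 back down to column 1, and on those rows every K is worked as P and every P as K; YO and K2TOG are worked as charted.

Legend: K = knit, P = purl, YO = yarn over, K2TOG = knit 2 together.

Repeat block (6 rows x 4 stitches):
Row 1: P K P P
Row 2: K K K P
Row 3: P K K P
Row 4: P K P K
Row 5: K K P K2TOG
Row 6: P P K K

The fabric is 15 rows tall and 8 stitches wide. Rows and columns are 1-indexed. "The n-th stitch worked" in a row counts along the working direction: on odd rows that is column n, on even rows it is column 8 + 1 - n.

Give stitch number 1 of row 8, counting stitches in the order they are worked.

Stitch:
K

Derivation:
For row 8: chart row = ((8-1) mod 6) + 1 = 2; this is a WS (even) row.
Chart row 2 tiled across columns 1-8: K K K P K K K P
WS row: flip the tiled sequence (start at column 8) and apply K<->P; YO and K2TOG stay.
Row 8 as worked: K P P P K P P P
Stitch 1 in working order -> K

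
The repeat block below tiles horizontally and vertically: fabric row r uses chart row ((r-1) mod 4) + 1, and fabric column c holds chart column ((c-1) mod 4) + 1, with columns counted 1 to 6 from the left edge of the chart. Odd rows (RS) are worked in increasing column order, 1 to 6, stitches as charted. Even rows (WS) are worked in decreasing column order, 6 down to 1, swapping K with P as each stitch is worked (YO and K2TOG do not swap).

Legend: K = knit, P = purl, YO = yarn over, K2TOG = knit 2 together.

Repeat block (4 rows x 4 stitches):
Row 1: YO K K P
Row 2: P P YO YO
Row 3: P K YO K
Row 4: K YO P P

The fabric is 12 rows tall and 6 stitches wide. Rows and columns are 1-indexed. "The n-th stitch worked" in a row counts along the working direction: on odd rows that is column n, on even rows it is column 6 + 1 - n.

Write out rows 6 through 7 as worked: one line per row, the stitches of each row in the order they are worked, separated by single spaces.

Row 6: chart row 2, WS - tiled (columns 1-6): P P YO YO P P; work from column 6 back to 1 with K<->P swapped.
Row 7: chart row 3, RS - tile across columns 1-6 and work as-is.

== ROWS AS WORKED ==
K K YO YO K K
P K YO K P K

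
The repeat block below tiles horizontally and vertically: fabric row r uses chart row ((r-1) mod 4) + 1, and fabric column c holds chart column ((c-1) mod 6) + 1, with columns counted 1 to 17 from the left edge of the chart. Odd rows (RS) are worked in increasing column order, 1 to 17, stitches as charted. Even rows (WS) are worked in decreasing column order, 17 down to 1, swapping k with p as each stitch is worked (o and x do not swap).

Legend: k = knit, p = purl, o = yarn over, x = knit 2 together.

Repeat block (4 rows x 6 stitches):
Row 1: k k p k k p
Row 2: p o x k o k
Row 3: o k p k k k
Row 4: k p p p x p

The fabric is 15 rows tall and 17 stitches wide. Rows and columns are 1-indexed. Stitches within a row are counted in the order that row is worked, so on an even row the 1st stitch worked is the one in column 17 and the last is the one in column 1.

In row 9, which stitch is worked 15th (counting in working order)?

Row 9 uses chart row ((9-1) mod 4)+1 = 1. Row 9 is odd, so RS.
Chart row 1 tiled across columns 1-17: k k p k k p k k p k k p k k p k k
RS: work column 1 to column 17, symbols as charted — the tiled row is the row as worked.
Counting 15 along the worked row gives p.

Stitch:
p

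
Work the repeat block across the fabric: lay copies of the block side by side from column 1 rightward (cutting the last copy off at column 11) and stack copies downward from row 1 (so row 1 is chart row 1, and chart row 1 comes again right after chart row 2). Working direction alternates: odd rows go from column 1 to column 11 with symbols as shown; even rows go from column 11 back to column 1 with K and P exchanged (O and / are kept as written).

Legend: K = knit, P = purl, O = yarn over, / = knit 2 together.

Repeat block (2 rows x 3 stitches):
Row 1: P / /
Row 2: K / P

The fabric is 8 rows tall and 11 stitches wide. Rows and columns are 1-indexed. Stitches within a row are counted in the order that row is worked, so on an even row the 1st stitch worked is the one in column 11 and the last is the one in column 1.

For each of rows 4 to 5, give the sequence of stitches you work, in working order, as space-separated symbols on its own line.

Result:
/ P K / P K / P K / P
P / / P / / P / / P /

Derivation:
Row 4: chart row 2, WS - tiled (columns 1-11): K / P K / P K / P K /; work from column 11 back to 1 with K<->P swapped.
Row 5: chart row 1, RS - tile across columns 1-11 and work as-is.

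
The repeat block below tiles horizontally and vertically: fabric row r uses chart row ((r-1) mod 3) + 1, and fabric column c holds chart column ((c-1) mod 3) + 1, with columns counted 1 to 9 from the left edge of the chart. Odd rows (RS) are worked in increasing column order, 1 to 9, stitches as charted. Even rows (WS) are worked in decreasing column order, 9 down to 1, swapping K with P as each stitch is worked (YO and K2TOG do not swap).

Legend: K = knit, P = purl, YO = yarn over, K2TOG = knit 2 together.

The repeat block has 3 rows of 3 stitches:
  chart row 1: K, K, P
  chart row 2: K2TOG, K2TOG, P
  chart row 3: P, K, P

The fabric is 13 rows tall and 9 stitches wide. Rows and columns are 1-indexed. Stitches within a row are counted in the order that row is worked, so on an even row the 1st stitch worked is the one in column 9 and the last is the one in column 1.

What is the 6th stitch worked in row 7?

Stitch:
P

Derivation:
For row 7: chart row = ((7-1) mod 3) + 1 = 1; this is a RS (odd) row.
Chart row 1 tiled across columns 1-9: K K P K K P K K P
Right side: take the tiled row as-is (worked left to right from column 1).
The 6th stitch worked is P.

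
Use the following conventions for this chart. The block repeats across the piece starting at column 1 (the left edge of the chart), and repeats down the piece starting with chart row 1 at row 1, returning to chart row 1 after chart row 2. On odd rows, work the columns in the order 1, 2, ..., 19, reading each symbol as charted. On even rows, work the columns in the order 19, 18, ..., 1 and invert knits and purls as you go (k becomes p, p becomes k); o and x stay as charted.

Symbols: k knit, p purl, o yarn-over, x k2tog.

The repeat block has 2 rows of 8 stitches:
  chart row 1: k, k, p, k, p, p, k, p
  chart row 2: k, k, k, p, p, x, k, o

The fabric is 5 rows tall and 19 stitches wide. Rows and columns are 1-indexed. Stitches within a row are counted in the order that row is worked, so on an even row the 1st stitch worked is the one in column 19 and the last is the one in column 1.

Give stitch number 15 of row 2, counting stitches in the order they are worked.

Row 2: (2-1) mod 2 = 1, so use chart row 2. Even row -> WS.
Chart row 2 tiled across columns 1-19: k k k p p x k o k k k p p x k o k k k
WS row: flip the tiled sequence (start at column 19) and apply k<->p; o and x stay.
Row 2 as worked: p p p o p x k k p p p o p x k k p p p
Stitch 15 in working order -> k

Stitch:
k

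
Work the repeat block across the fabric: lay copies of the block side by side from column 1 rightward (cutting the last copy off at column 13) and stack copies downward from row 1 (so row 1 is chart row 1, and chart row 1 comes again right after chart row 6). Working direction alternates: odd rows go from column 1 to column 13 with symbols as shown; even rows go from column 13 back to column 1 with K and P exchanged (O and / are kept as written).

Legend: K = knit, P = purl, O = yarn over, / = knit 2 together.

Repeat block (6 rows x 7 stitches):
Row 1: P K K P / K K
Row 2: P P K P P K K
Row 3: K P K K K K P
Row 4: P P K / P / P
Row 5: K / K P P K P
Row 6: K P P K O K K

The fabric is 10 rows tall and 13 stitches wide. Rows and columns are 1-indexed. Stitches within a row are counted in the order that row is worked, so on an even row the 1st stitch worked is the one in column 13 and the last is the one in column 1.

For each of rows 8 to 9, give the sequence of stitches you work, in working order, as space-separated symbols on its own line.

== ROWS AS WORKED ==
P K K P K K P P K K P K K
K P K K K K P K P K K K K

Derivation:
Row 8: chart row 2, WS - tiled (columns 1-13): P P K P P K K P P K P P K; work from column 13 back to 1 with K<->P swapped.
Row 9: chart row 3, RS - tile across columns 1-13 and work as-is.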